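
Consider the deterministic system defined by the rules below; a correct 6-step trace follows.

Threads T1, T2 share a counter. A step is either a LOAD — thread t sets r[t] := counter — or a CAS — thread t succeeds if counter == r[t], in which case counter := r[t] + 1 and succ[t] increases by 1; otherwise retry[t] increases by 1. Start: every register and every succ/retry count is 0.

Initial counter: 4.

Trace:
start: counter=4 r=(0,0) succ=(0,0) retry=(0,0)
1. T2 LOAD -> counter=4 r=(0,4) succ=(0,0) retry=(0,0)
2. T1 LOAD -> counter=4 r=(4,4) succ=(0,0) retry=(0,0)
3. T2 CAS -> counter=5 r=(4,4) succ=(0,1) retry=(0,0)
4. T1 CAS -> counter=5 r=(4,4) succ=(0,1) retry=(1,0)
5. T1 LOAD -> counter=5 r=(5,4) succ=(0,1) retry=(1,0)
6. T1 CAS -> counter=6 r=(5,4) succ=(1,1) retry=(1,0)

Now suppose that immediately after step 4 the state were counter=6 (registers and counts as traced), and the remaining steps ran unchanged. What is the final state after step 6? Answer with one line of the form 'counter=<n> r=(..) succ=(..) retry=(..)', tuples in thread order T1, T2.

state after step 4 := counter=6 r=(4,4) succ=(0,1) retry=(1,0)
5. T1 LOAD -> counter=6 r=(6,4) succ=(0,1) retry=(1,0)
6. T1 CAS -> counter=7 r=(6,4) succ=(1,1) retry=(1,0)

counter=7 r=(6,4) succ=(1,1) retry=(1,0)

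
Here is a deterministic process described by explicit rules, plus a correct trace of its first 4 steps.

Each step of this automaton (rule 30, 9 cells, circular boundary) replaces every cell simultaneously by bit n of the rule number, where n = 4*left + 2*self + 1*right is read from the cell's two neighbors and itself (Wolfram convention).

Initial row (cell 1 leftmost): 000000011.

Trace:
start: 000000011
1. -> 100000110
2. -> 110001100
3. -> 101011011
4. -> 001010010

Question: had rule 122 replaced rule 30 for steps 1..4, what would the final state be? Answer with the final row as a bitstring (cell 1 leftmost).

001110000

(re-executing steps 1..4 under rule 122; state before step 1: 000000011)
1. -> 100000111
2. -> 110001100
3. -> 111011111
4. -> 001110000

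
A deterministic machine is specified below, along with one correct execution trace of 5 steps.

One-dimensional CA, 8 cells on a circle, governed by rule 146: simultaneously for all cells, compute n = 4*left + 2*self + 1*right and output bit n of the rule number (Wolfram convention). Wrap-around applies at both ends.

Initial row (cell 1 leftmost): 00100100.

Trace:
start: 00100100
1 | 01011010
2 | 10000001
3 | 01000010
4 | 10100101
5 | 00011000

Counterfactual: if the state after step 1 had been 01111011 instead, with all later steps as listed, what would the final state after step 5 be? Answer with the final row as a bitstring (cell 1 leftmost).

state after step 1 := 01111011
2 | 00110000
3 | 01001000
4 | 10110100
5 | 00000011

00000011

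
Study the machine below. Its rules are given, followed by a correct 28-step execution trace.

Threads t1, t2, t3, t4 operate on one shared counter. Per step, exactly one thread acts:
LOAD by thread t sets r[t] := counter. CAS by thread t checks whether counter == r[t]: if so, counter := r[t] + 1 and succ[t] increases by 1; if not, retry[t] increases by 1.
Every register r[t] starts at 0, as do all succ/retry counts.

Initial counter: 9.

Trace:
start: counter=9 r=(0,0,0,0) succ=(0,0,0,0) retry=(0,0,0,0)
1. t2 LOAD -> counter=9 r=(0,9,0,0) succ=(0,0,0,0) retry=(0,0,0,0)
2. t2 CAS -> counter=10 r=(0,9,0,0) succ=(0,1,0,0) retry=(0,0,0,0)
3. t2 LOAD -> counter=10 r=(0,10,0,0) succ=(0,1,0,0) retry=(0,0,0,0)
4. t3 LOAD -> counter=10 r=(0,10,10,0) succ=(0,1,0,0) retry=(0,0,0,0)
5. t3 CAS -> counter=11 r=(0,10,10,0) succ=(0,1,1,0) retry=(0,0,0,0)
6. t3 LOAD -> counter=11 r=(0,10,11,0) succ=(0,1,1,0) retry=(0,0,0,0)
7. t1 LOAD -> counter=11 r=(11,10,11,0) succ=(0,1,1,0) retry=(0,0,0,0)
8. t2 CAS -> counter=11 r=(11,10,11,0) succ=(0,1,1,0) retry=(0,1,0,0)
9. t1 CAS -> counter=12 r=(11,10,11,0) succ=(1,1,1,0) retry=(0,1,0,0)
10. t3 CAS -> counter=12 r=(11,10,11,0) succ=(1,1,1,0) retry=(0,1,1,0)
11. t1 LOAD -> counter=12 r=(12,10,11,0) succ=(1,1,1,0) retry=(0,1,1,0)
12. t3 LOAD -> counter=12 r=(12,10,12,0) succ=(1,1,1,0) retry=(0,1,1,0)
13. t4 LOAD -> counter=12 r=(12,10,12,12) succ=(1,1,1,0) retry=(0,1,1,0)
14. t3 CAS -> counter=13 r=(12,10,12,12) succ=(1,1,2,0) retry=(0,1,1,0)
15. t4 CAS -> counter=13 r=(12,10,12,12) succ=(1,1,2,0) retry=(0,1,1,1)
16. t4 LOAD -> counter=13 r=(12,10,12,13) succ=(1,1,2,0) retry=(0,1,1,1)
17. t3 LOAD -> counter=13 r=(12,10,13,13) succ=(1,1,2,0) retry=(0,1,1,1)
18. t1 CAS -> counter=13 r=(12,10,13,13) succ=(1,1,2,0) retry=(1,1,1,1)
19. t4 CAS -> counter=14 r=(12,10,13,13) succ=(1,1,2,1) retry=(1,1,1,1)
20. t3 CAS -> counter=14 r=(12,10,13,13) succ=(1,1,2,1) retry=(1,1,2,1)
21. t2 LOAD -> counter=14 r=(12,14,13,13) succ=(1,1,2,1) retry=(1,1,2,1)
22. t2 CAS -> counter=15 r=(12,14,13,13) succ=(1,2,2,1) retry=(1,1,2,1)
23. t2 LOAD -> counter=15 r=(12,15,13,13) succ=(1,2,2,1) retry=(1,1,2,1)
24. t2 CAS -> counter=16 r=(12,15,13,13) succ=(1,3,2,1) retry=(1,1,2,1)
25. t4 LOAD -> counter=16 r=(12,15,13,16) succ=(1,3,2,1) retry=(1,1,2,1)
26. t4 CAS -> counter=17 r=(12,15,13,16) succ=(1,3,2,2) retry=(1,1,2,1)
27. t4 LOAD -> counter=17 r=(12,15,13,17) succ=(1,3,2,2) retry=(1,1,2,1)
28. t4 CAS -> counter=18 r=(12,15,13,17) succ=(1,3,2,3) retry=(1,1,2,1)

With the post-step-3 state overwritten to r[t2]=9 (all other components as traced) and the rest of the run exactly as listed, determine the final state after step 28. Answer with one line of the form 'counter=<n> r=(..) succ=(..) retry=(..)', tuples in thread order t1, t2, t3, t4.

state after step 3 := counter=10 r=(0,9,0,0) succ=(0,1,0,0) retry=(0,0,0,0)
4. t3 LOAD -> counter=10 r=(0,9,10,0) succ=(0,1,0,0) retry=(0,0,0,0)
5. t3 CAS -> counter=11 r=(0,9,10,0) succ=(0,1,1,0) retry=(0,0,0,0)
6. t3 LOAD -> counter=11 r=(0,9,11,0) succ=(0,1,1,0) retry=(0,0,0,0)
7. t1 LOAD -> counter=11 r=(11,9,11,0) succ=(0,1,1,0) retry=(0,0,0,0)
8. t2 CAS -> counter=11 r=(11,9,11,0) succ=(0,1,1,0) retry=(0,1,0,0)
9. t1 CAS -> counter=12 r=(11,9,11,0) succ=(1,1,1,0) retry=(0,1,0,0)
10. t3 CAS -> counter=12 r=(11,9,11,0) succ=(1,1,1,0) retry=(0,1,1,0)
11. t1 LOAD -> counter=12 r=(12,9,11,0) succ=(1,1,1,0) retry=(0,1,1,0)
12. t3 LOAD -> counter=12 r=(12,9,12,0) succ=(1,1,1,0) retry=(0,1,1,0)
13. t4 LOAD -> counter=12 r=(12,9,12,12) succ=(1,1,1,0) retry=(0,1,1,0)
14. t3 CAS -> counter=13 r=(12,9,12,12) succ=(1,1,2,0) retry=(0,1,1,0)
15. t4 CAS -> counter=13 r=(12,9,12,12) succ=(1,1,2,0) retry=(0,1,1,1)
16. t4 LOAD -> counter=13 r=(12,9,12,13) succ=(1,1,2,0) retry=(0,1,1,1)
17. t3 LOAD -> counter=13 r=(12,9,13,13) succ=(1,1,2,0) retry=(0,1,1,1)
18. t1 CAS -> counter=13 r=(12,9,13,13) succ=(1,1,2,0) retry=(1,1,1,1)
19. t4 CAS -> counter=14 r=(12,9,13,13) succ=(1,1,2,1) retry=(1,1,1,1)
20. t3 CAS -> counter=14 r=(12,9,13,13) succ=(1,1,2,1) retry=(1,1,2,1)
21. t2 LOAD -> counter=14 r=(12,14,13,13) succ=(1,1,2,1) retry=(1,1,2,1)
22. t2 CAS -> counter=15 r=(12,14,13,13) succ=(1,2,2,1) retry=(1,1,2,1)
23. t2 LOAD -> counter=15 r=(12,15,13,13) succ=(1,2,2,1) retry=(1,1,2,1)
24. t2 CAS -> counter=16 r=(12,15,13,13) succ=(1,3,2,1) retry=(1,1,2,1)
25. t4 LOAD -> counter=16 r=(12,15,13,16) succ=(1,3,2,1) retry=(1,1,2,1)
26. t4 CAS -> counter=17 r=(12,15,13,16) succ=(1,3,2,2) retry=(1,1,2,1)
27. t4 LOAD -> counter=17 r=(12,15,13,17) succ=(1,3,2,2) retry=(1,1,2,1)
28. t4 CAS -> counter=18 r=(12,15,13,17) succ=(1,3,2,3) retry=(1,1,2,1)

counter=18 r=(12,15,13,17) succ=(1,3,2,3) retry=(1,1,2,1)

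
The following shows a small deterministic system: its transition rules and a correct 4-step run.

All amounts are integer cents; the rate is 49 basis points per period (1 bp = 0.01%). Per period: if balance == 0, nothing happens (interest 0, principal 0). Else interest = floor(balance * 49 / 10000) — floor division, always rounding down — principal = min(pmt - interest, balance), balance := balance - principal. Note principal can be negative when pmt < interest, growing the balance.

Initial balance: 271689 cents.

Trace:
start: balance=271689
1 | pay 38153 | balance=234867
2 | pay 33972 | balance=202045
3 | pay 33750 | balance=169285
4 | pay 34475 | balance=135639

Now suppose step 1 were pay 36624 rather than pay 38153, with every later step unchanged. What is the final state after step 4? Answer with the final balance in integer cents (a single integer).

137191

(re-executing from step 1 with the substitution; state before step 1: balance=271689)
1 | pay 36624 | balance=236396
2 | pay 33972 | balance=203582
3 | pay 33750 | balance=170829
4 | pay 34475 | balance=137191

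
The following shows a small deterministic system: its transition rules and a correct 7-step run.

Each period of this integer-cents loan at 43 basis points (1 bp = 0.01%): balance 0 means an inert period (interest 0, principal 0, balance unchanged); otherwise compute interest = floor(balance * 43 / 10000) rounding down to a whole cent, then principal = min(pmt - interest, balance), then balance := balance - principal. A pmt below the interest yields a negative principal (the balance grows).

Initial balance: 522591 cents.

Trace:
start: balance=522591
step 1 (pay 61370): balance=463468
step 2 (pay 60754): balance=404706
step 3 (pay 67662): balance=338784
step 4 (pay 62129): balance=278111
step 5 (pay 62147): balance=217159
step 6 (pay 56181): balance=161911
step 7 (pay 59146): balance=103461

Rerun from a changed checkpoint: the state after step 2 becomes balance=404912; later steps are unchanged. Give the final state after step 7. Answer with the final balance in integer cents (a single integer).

103672

state after step 2 := balance=404912
step 3 (pay 67662): balance=338991
step 4 (pay 62129): balance=278319
step 5 (pay 62147): balance=217368
step 6 (pay 56181): balance=162121
step 7 (pay 59146): balance=103672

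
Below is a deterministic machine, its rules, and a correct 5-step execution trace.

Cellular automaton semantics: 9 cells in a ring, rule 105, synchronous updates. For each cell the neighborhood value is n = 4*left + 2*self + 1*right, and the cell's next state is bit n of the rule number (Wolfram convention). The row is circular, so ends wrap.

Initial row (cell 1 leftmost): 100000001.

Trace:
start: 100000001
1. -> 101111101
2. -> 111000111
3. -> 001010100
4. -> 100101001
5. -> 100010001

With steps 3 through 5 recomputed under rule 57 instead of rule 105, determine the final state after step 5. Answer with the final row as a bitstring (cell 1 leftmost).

(re-executing steps 3..5 under rule 57; state before step 3: 111000111)
3. -> 000110100
4. -> 110101011
5. -> 001010110

001010110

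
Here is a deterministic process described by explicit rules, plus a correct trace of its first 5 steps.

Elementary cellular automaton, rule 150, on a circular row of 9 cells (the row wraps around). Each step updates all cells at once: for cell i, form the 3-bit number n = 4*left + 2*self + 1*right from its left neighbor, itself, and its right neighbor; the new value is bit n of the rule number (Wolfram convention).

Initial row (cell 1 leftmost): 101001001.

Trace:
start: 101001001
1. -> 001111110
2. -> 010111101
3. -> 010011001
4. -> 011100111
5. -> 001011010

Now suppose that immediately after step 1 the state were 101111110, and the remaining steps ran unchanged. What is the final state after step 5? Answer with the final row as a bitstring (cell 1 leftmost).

state after step 1 := 101111110
2. -> 100111100
3. -> 111011011
4. -> 110000001
5. -> 101000010

101000010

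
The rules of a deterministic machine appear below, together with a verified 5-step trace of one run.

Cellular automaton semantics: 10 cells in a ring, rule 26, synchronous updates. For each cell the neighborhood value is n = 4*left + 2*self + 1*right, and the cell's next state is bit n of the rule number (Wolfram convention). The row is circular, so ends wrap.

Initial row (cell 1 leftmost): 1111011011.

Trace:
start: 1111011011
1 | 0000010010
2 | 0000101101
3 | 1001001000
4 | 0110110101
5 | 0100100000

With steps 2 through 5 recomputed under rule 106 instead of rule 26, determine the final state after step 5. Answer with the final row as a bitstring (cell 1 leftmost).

0100100000

(re-executing steps 2..5 under rule 106; state before step 2: 0000010010)
2 | 0000100100
3 | 0001001000
4 | 0010010000
5 | 0100100000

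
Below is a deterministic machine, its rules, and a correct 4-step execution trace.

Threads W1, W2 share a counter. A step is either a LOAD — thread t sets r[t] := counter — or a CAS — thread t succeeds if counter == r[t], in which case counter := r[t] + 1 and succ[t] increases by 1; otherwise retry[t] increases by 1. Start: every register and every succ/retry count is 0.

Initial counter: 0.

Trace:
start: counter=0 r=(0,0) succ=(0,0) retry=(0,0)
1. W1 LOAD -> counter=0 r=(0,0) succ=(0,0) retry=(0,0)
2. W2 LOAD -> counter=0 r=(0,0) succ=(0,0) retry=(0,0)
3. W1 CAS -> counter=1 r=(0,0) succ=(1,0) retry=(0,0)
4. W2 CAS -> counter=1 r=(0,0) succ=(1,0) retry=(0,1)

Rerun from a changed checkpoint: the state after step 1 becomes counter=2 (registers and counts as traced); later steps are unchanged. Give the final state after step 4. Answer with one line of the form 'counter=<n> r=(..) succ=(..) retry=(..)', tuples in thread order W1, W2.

state after step 1 := counter=2 r=(0,0) succ=(0,0) retry=(0,0)
2. W2 LOAD -> counter=2 r=(0,2) succ=(0,0) retry=(0,0)
3. W1 CAS -> counter=2 r=(0,2) succ=(0,0) retry=(1,0)
4. W2 CAS -> counter=3 r=(0,2) succ=(0,1) retry=(1,0)

counter=3 r=(0,2) succ=(0,1) retry=(1,0)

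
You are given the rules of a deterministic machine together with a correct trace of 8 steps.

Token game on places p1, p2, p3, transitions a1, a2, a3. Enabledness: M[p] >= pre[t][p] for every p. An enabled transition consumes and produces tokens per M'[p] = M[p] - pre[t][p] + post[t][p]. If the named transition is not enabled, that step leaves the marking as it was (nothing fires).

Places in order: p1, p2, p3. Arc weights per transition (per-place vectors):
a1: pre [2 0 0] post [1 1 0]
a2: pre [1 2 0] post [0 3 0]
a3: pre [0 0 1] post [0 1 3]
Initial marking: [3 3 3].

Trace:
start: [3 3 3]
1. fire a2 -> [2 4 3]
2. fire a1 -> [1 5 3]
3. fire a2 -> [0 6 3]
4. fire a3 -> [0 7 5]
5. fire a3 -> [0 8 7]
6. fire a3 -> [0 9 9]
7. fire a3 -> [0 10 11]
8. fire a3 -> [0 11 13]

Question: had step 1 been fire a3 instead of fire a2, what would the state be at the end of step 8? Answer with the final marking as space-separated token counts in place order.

1 11 15

(re-executing from step 1 with the substitution; state before step 1: [3 3 3])
1. fire a3 -> [3 4 5]
2. fire a1 -> [2 5 5]
3. fire a2 -> [1 6 5]
4. fire a3 -> [1 7 7]
5. fire a3 -> [1 8 9]
6. fire a3 -> [1 9 11]
7. fire a3 -> [1 10 13]
8. fire a3 -> [1 11 15]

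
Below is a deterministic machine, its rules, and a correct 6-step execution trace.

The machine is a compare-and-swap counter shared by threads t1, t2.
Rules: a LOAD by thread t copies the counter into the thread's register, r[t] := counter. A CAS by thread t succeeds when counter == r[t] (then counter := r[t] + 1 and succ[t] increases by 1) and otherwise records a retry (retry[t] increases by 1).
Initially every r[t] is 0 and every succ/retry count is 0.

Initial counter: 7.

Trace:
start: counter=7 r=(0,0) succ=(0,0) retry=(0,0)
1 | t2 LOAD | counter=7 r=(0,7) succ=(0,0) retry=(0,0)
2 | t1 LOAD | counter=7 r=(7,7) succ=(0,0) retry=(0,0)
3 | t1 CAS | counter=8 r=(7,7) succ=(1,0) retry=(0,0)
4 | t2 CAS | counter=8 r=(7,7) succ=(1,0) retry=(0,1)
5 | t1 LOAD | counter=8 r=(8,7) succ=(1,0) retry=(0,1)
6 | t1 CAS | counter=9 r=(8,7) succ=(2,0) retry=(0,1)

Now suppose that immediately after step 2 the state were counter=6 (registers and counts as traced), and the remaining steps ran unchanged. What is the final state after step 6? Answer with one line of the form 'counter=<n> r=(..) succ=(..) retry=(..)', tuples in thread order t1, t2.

counter=7 r=(6,7) succ=(1,0) retry=(1,1)

state after step 2 := counter=6 r=(7,7) succ=(0,0) retry=(0,0)
3 | t1 CAS | counter=6 r=(7,7) succ=(0,0) retry=(1,0)
4 | t2 CAS | counter=6 r=(7,7) succ=(0,0) retry=(1,1)
5 | t1 LOAD | counter=6 r=(6,7) succ=(0,0) retry=(1,1)
6 | t1 CAS | counter=7 r=(6,7) succ=(1,0) retry=(1,1)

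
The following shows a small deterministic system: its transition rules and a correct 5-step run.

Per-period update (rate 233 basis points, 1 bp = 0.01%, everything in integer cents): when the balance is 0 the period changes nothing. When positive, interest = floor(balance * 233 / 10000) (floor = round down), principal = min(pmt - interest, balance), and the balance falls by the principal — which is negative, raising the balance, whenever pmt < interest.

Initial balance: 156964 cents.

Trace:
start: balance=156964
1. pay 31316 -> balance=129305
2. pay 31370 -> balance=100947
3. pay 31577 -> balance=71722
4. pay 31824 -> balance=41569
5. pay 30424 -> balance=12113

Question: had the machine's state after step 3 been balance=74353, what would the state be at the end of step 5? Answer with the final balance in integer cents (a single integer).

14868

state after step 3 := balance=74353
4. pay 31824 -> balance=44261
5. pay 30424 -> balance=14868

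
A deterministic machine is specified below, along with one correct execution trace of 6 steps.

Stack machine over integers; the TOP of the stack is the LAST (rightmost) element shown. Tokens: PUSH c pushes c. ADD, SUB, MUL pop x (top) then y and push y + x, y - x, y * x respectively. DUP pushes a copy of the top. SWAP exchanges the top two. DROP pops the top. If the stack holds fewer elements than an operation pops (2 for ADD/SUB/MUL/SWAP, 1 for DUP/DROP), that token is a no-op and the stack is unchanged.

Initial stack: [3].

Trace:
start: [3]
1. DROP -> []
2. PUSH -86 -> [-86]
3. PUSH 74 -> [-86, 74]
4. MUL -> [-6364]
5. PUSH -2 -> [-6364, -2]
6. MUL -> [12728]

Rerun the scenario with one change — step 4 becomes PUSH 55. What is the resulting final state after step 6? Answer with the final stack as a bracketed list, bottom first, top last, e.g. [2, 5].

(re-executing from step 4 with the substitution; state before step 4: [-86, 74])
4. PUSH 55 -> [-86, 74, 55]
5. PUSH -2 -> [-86, 74, 55, -2]
6. MUL -> [-86, 74, -110]

[-86, 74, -110]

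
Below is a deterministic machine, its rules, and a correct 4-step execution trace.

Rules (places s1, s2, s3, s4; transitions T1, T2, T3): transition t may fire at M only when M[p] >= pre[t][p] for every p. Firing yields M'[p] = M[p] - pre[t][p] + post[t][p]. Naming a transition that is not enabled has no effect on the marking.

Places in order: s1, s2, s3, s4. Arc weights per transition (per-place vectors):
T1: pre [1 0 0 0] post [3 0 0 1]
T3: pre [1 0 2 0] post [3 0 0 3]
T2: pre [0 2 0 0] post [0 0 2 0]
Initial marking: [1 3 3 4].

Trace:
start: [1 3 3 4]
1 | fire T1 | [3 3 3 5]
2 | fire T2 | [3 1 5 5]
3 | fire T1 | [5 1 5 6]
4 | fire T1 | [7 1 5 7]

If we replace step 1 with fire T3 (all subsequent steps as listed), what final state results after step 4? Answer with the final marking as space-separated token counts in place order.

(re-executing from step 1 with the substitution; state before step 1: [1 3 3 4])
1 | fire T3 | [3 3 1 7]
2 | fire T2 | [3 1 3 7]
3 | fire T1 | [5 1 3 8]
4 | fire T1 | [7 1 3 9]

7 1 3 9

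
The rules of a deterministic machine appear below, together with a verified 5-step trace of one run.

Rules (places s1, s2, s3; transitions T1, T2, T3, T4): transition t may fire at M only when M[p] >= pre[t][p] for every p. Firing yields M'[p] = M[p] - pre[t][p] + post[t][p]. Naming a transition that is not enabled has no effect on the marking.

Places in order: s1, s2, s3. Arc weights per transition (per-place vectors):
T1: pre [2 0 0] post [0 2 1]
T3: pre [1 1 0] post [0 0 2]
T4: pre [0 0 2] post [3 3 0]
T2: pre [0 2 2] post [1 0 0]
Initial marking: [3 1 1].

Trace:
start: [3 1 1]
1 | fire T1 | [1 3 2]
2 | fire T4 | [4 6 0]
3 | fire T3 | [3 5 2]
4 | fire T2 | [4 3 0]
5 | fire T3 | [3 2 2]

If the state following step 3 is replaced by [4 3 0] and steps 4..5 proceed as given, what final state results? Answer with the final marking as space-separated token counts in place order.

state after step 3 := [4 3 0]
4 | fire T2 | [4 3 0]
5 | fire T3 | [3 2 2]

3 2 2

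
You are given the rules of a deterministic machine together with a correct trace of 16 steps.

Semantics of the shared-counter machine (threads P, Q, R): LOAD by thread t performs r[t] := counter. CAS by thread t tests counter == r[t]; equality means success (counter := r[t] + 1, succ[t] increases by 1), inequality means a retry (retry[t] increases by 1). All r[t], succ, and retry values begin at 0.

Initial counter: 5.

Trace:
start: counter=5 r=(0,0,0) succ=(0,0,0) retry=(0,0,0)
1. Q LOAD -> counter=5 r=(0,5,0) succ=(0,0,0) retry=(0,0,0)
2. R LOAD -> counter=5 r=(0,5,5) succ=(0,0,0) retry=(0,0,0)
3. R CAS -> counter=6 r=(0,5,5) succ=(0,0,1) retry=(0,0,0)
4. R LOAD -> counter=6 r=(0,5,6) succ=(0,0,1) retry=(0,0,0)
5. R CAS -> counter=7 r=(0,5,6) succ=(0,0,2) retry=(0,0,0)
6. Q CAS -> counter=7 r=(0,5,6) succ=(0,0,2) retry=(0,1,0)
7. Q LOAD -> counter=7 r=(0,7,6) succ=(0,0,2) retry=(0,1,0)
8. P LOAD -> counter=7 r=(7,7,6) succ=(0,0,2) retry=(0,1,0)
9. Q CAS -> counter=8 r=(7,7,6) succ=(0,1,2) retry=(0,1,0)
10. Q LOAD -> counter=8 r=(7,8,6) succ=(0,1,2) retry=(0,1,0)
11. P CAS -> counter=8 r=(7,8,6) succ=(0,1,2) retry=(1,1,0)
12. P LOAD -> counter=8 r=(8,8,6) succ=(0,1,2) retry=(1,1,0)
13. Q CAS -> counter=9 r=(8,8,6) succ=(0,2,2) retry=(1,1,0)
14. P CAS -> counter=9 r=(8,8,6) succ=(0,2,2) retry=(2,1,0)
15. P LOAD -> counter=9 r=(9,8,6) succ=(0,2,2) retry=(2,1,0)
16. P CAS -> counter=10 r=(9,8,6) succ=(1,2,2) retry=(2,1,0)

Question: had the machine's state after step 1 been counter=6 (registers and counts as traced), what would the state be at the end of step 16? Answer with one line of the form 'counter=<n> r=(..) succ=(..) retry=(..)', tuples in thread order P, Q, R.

state after step 1 := counter=6 r=(0,5,0) succ=(0,0,0) retry=(0,0,0)
2. R LOAD -> counter=6 r=(0,5,6) succ=(0,0,0) retry=(0,0,0)
3. R CAS -> counter=7 r=(0,5,6) succ=(0,0,1) retry=(0,0,0)
4. R LOAD -> counter=7 r=(0,5,7) succ=(0,0,1) retry=(0,0,0)
5. R CAS -> counter=8 r=(0,5,7) succ=(0,0,2) retry=(0,0,0)
6. Q CAS -> counter=8 r=(0,5,7) succ=(0,0,2) retry=(0,1,0)
7. Q LOAD -> counter=8 r=(0,8,7) succ=(0,0,2) retry=(0,1,0)
8. P LOAD -> counter=8 r=(8,8,7) succ=(0,0,2) retry=(0,1,0)
9. Q CAS -> counter=9 r=(8,8,7) succ=(0,1,2) retry=(0,1,0)
10. Q LOAD -> counter=9 r=(8,9,7) succ=(0,1,2) retry=(0,1,0)
11. P CAS -> counter=9 r=(8,9,7) succ=(0,1,2) retry=(1,1,0)
12. P LOAD -> counter=9 r=(9,9,7) succ=(0,1,2) retry=(1,1,0)
13. Q CAS -> counter=10 r=(9,9,7) succ=(0,2,2) retry=(1,1,0)
14. P CAS -> counter=10 r=(9,9,7) succ=(0,2,2) retry=(2,1,0)
15. P LOAD -> counter=10 r=(10,9,7) succ=(0,2,2) retry=(2,1,0)
16. P CAS -> counter=11 r=(10,9,7) succ=(1,2,2) retry=(2,1,0)

counter=11 r=(10,9,7) succ=(1,2,2) retry=(2,1,0)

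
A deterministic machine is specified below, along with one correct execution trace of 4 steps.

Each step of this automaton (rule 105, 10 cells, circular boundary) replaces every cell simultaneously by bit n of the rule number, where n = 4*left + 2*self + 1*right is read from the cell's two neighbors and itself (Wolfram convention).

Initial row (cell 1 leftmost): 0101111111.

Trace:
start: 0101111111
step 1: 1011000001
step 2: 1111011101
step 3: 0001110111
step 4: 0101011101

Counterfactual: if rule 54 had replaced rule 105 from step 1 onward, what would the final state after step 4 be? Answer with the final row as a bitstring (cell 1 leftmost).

(re-executing steps 1..4 under rule 54; state before step 1: 0101111111)
step 1: 1110000000
step 2: 0001000001
step 3: 1011100011
step 4: 0100010100

0100010100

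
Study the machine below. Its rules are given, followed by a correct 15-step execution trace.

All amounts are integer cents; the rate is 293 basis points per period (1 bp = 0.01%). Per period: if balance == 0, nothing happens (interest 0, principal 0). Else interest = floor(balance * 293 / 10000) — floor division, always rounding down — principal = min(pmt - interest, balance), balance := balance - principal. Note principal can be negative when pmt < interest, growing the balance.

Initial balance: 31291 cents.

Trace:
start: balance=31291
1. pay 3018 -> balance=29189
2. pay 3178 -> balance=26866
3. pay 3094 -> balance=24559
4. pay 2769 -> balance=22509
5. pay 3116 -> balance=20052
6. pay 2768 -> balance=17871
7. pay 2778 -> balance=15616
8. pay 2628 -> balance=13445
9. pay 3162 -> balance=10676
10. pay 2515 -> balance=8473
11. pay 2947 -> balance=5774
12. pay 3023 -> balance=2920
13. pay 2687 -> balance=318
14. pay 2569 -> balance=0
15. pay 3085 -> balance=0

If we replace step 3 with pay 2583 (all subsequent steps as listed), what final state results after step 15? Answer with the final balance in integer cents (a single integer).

0

(re-executing from step 3 with the substitution; state before step 3: balance=26866)
3. pay 2583 -> balance=25070
4. pay 2769 -> balance=23035
5. pay 3116 -> balance=20593
6. pay 2768 -> balance=18428
7. pay 2778 -> balance=16189
8. pay 2628 -> balance=14035
9. pay 3162 -> balance=11284
10. pay 2515 -> balance=9099
11. pay 2947 -> balance=6418
12. pay 3023 -> balance=3583
13. pay 2687 -> balance=1000
14. pay 2569 -> balance=0
15. pay 3085 -> balance=0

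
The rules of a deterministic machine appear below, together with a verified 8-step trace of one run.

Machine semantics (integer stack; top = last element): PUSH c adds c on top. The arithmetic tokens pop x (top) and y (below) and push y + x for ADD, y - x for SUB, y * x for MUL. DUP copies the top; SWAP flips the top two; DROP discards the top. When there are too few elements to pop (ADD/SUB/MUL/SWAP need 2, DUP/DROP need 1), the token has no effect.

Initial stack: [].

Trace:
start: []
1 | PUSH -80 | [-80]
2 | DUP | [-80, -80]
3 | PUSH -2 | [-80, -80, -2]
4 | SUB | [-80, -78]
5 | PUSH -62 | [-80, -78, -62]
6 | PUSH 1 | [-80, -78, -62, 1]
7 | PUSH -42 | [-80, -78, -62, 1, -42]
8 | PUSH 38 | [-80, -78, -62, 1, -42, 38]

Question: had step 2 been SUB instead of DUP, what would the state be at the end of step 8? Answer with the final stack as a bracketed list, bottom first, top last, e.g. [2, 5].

(re-executing from step 2 with the substitution; state before step 2: [-80])
2 | SUB | [-80]
3 | PUSH -2 | [-80, -2]
4 | SUB | [-78]
5 | PUSH -62 | [-78, -62]
6 | PUSH 1 | [-78, -62, 1]
7 | PUSH -42 | [-78, -62, 1, -42]
8 | PUSH 38 | [-78, -62, 1, -42, 38]

[-78, -62, 1, -42, 38]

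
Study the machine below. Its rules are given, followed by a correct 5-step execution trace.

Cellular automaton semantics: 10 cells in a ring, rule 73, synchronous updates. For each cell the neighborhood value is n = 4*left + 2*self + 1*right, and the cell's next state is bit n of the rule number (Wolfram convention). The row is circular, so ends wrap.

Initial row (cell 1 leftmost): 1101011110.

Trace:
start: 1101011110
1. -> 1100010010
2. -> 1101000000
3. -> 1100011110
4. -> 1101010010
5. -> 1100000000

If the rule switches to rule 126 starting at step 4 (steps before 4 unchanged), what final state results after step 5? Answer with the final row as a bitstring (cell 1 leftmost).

0011111110

(re-executing steps 4..5 under rule 126; state before step 4: 1100011110)
4. -> 1110110011
5. -> 0011111110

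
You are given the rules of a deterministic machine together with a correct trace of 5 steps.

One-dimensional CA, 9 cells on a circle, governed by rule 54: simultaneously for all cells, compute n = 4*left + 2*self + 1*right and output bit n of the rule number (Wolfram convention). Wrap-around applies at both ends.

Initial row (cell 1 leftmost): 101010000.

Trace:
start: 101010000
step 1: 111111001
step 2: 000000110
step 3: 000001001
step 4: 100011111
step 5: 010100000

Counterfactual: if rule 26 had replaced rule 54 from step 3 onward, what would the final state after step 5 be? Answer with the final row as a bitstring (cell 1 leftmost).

(re-executing steps 3..5 under rule 26; state before step 3: 000000110)
step 3: 000001101
step 4: 100011000
step 5: 010110101

010110101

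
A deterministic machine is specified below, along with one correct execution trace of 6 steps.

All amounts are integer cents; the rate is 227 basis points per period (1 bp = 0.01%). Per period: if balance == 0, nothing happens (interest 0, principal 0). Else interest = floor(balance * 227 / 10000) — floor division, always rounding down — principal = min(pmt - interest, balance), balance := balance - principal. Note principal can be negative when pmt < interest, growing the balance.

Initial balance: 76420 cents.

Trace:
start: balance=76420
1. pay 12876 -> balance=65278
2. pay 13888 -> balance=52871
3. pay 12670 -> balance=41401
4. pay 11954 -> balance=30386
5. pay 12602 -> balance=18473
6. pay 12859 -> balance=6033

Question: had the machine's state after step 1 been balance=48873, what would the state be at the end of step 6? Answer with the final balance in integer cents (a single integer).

0

state after step 1 := balance=48873
2. pay 13888 -> balance=36094
3. pay 12670 -> balance=24243
4. pay 11954 -> balance=12839
5. pay 12602 -> balance=528
6. pay 12859 -> balance=0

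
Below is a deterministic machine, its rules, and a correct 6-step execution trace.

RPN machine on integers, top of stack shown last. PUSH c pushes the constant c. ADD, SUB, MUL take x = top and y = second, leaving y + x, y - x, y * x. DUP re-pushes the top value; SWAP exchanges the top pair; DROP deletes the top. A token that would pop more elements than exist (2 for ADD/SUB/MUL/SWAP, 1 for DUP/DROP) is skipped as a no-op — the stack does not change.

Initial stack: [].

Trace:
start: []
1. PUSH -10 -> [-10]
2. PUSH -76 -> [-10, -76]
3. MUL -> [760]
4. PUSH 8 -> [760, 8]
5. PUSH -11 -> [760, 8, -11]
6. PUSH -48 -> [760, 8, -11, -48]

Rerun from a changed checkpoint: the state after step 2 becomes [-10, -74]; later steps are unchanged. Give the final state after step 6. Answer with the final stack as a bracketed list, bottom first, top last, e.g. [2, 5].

state after step 2 := [-10, -74]
3. MUL -> [740]
4. PUSH 8 -> [740, 8]
5. PUSH -11 -> [740, 8, -11]
6. PUSH -48 -> [740, 8, -11, -48]

[740, 8, -11, -48]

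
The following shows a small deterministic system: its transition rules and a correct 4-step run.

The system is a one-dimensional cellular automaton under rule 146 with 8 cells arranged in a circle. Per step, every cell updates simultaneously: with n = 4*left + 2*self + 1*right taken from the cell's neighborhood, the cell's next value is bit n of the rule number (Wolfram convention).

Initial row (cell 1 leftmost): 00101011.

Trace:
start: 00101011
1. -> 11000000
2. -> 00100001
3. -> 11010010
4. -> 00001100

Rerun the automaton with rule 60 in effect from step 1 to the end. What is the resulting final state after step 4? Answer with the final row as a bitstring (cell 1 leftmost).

10011001

(re-executing steps 1..4 under rule 60; state before step 1: 00101011)
1. -> 10111110
2. -> 11100001
3. -> 00010001
4. -> 10011001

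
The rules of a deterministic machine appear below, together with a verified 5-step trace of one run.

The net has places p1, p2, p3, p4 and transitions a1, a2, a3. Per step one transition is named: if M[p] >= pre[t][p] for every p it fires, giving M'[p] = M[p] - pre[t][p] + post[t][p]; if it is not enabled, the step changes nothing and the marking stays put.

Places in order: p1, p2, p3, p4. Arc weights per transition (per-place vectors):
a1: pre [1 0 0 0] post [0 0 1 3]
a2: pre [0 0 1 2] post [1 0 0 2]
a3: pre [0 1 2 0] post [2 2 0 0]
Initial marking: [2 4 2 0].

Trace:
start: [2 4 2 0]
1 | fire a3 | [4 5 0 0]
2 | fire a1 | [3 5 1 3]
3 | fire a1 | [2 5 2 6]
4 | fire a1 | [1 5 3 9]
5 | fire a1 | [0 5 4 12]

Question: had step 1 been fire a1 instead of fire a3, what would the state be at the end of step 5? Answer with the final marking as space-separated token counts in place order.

0 4 4 6

(re-executing from step 1 with the substitution; state before step 1: [2 4 2 0])
1 | fire a1 | [1 4 3 3]
2 | fire a1 | [0 4 4 6]
3 | fire a1 | [0 4 4 6]
4 | fire a1 | [0 4 4 6]
5 | fire a1 | [0 4 4 6]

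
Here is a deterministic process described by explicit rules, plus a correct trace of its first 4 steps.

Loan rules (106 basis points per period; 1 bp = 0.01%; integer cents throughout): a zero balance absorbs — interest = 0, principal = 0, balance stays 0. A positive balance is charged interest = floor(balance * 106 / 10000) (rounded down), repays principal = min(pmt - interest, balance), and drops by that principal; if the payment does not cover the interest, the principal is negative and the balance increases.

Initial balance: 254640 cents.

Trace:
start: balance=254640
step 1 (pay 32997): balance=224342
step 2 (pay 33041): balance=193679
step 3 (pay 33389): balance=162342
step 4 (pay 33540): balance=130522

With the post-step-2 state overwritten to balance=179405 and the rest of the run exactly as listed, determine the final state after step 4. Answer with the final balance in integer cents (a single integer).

115944

state after step 2 := balance=179405
step 3 (pay 33389): balance=147917
step 4 (pay 33540): balance=115944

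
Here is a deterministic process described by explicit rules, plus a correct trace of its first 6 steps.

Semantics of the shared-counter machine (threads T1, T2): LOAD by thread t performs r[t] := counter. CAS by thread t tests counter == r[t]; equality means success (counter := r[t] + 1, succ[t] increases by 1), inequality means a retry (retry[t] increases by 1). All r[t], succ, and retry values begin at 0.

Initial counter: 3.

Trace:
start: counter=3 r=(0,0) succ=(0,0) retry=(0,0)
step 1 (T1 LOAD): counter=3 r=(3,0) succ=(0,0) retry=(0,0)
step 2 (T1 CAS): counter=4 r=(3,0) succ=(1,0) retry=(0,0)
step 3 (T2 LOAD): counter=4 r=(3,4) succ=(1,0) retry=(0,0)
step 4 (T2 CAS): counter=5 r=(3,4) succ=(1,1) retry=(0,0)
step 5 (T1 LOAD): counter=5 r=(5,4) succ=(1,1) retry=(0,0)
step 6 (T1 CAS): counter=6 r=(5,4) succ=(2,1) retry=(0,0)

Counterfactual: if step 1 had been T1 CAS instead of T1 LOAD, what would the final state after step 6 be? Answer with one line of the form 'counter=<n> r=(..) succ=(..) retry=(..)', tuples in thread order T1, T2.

counter=5 r=(4,3) succ=(1,1) retry=(2,0)

(re-executing from step 1 with the substitution; state before step 1: counter=3 r=(0,0) succ=(0,0) retry=(0,0))
step 1 (T1 CAS): counter=3 r=(0,0) succ=(0,0) retry=(1,0)
step 2 (T1 CAS): counter=3 r=(0,0) succ=(0,0) retry=(2,0)
step 3 (T2 LOAD): counter=3 r=(0,3) succ=(0,0) retry=(2,0)
step 4 (T2 CAS): counter=4 r=(0,3) succ=(0,1) retry=(2,0)
step 5 (T1 LOAD): counter=4 r=(4,3) succ=(0,1) retry=(2,0)
step 6 (T1 CAS): counter=5 r=(4,3) succ=(1,1) retry=(2,0)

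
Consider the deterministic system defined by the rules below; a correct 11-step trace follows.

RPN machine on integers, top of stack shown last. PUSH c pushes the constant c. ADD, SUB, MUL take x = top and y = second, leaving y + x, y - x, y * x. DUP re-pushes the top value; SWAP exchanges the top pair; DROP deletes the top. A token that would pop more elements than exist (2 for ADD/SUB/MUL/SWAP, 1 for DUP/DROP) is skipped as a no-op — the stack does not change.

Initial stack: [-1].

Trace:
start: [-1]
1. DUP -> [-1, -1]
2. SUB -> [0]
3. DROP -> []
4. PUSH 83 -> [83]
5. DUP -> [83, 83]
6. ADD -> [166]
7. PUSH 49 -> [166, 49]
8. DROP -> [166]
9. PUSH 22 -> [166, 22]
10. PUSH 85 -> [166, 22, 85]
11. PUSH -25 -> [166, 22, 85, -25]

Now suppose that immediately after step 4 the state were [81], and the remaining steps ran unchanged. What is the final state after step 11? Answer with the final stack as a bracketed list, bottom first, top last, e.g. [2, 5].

[162, 22, 85, -25]

state after step 4 := [81]
5. DUP -> [81, 81]
6. ADD -> [162]
7. PUSH 49 -> [162, 49]
8. DROP -> [162]
9. PUSH 22 -> [162, 22]
10. PUSH 85 -> [162, 22, 85]
11. PUSH -25 -> [162, 22, 85, -25]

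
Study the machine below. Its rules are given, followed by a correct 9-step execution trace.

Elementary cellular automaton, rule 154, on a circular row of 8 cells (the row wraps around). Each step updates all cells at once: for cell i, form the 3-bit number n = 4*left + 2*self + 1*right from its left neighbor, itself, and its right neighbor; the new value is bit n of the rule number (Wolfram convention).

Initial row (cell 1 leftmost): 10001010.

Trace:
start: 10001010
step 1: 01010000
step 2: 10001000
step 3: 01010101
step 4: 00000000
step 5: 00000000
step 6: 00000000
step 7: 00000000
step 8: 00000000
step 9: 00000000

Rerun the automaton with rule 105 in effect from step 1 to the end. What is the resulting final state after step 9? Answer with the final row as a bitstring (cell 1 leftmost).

00100101

(re-executing steps 1..9 under rule 105; state before step 1: 10001010)
step 1: 00100101
step 2: 00000010
step 3: 11111000
step 4: 10001010
step 5: 00100101
step 6: 00000010
step 7: 11111000
step 8: 10001010
step 9: 00100101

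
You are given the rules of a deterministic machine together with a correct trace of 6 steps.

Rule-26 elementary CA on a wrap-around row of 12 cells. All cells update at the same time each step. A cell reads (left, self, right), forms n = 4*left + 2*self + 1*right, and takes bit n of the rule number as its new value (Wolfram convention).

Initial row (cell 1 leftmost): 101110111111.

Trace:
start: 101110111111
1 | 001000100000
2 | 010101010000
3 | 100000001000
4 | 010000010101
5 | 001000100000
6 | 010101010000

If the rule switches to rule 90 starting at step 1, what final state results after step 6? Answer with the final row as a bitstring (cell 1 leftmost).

(re-executing steps 1..6 under rule 90; state before step 1: 101110111111)
1 | 101010100000
2 | 000000010001
3 | 100000101010
4 | 010001000000
5 | 101010100000
6 | 000000010001

000000010001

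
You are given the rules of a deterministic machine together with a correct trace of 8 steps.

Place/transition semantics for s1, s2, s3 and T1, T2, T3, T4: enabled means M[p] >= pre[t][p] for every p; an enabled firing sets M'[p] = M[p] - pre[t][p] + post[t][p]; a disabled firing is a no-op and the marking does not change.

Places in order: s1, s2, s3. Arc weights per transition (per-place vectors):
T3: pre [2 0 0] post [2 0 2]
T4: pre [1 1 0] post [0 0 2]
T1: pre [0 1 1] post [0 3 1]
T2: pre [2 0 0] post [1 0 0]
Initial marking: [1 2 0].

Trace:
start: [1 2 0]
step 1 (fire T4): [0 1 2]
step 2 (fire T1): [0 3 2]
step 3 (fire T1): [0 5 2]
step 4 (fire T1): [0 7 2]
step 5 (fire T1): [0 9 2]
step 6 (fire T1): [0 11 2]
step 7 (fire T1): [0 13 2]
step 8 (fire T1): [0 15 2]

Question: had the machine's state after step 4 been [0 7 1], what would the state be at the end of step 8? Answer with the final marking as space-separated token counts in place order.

0 15 1

state after step 4 := [0 7 1]
step 5 (fire T1): [0 9 1]
step 6 (fire T1): [0 11 1]
step 7 (fire T1): [0 13 1]
step 8 (fire T1): [0 15 1]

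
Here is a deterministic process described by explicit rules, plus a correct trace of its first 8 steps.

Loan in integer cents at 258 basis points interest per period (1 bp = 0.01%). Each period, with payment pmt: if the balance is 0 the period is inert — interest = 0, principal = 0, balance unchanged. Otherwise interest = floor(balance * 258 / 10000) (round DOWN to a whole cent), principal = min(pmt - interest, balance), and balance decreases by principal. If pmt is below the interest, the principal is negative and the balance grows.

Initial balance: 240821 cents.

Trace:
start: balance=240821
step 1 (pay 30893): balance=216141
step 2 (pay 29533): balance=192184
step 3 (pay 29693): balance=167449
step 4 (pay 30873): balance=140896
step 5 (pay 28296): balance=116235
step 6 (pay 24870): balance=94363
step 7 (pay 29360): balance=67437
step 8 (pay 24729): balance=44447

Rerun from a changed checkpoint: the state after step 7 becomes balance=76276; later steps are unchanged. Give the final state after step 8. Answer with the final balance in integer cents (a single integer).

53514

state after step 7 := balance=76276
step 8 (pay 24729): balance=53514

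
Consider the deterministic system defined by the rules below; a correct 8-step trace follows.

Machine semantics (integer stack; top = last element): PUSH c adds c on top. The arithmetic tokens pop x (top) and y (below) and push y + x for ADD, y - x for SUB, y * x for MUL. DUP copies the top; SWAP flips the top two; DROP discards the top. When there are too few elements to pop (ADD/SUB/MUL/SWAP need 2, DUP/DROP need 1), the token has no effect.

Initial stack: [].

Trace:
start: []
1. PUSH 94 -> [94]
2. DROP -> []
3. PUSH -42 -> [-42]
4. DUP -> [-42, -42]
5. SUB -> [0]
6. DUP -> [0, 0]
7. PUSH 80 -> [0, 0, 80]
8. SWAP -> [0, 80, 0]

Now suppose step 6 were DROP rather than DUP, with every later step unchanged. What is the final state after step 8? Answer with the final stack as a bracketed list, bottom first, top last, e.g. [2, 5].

(re-executing from step 6 with the substitution; state before step 6: [0])
6. DROP -> []
7. PUSH 80 -> [80]
8. SWAP -> [80]

[80]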